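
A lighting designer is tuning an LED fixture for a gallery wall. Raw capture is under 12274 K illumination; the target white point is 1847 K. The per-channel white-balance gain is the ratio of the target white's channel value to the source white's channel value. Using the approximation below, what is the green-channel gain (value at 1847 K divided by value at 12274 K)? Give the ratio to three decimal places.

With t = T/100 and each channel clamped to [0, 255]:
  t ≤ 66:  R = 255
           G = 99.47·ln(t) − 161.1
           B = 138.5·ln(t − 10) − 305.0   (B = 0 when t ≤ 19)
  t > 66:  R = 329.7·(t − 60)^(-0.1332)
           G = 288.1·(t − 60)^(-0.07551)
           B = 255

0.612

At 12274 K (t = 122.74):
  G = 288.1·(122.74 − 60)^(-0.07551) = 288.1·62.74^(-0.07551) = 288.1·0.73159 = 210.771.
At 1847 K (t = 18.47):
  G = 99.47·ln 18.47 − 161.1 = 99.47·2.9161 − 161.1 = 128.969.
Gain = 128.969 / 210.771 = 0.6119 → 0.612.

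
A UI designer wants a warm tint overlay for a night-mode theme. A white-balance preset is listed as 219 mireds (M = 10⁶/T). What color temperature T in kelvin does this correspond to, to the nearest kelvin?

4566 K

T = 10⁶ / 219 = 4566.21 K → 4566 K.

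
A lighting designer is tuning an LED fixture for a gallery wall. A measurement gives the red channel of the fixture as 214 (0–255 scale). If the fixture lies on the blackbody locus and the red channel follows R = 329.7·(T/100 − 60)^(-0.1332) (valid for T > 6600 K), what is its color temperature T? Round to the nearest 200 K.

8600 K

(t − 60)^(-0.1332) = 214/329.7 = 0.64907.
t − 60 = 0.64907^(1/-0.1332) = 0.64907^(-7.508) = 25.657, so t = 85.657.
T = 100·t = 8566 K → 8600 K to the nearest 200 K.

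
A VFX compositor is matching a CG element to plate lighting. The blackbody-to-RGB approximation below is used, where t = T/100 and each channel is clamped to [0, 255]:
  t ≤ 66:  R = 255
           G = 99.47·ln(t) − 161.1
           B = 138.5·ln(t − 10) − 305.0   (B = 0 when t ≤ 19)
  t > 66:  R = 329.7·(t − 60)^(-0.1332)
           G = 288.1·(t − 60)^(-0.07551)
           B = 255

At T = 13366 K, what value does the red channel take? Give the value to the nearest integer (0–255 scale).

t = 13366/100 = 133.66; the t > 66 branch applies.
R = 329.7·(133.66 − 60)^(-0.1332) = 329.7·73.66^(-0.1332) = 329.7·0.56401 = 185.953.
Rounded: 186.

186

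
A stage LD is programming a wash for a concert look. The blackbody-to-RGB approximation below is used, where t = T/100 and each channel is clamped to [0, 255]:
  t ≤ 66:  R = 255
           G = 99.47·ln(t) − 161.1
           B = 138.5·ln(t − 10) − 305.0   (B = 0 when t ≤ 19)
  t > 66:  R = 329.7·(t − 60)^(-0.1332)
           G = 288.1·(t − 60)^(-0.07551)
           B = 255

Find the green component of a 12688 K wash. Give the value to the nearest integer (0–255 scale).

t = 12688/100 = 126.88; the t > 66 branch applies.
G = 288.1·(126.88 − 60)^(-0.07551) = 288.1·66.88^(-0.07551) = 288.1·0.72807 = 209.756.
Rounded: 210.

210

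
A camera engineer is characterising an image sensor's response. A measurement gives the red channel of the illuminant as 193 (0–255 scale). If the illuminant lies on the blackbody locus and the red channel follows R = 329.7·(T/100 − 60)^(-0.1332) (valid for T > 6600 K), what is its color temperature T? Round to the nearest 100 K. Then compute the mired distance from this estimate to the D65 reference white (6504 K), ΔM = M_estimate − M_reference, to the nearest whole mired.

(t − 60)^(-0.1332) = 193/329.7 = 0.58538.
t − 60 = 0.58538^(1/-0.1332) = 0.58538^(-7.508) = 55.713, so t = 115.713.
T = 100·t = 11571 K → 11600 K to the nearest 100 K.
M_estimate = 10⁶/11600 = 86.21; M_reference = 10⁶/6504 = 153.75.
ΔM = 86.21 − 153.75 = -67.54 → -68 mireds.

-68 mireds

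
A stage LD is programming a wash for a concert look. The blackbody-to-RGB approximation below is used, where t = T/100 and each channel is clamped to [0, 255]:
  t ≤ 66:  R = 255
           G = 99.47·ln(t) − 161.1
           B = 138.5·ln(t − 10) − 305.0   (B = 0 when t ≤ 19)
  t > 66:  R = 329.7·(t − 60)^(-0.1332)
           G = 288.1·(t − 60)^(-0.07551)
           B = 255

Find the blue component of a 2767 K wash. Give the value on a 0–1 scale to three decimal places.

0.364

t = 2767/100 = 27.67; the t ≤ 66 branch applies.
B = 138.5·ln(27.67 − 10) − 305.0 = 138.5·ln 17.67 − 305.0 = 138.5·2.8719 − 305.0 = 92.754.
On a 0–1 scale: 92.754/255 = 0.3637 → 0.364.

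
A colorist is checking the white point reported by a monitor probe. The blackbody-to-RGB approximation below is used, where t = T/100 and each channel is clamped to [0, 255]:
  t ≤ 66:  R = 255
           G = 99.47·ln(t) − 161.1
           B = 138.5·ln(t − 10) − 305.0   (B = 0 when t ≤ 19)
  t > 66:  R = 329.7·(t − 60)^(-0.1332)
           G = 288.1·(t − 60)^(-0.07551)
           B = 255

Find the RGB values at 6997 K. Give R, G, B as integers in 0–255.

t = 6997/100 = 69.97; the t > 66 branch applies.
R = 329.7·(69.97 − 60)^(-0.1332) = 329.7·9.97^(-0.1332) = 329.7·0.73616 = 242.713.
G = 288.1·(69.97 − 60)^(-0.07551) = 288.1·9.97^(-0.07551) = 288.1·0.84060 = 242.176.
B = 255 by definition for t > 66.
Rounded: (243, 242, 255).

R=243, G=242, B=255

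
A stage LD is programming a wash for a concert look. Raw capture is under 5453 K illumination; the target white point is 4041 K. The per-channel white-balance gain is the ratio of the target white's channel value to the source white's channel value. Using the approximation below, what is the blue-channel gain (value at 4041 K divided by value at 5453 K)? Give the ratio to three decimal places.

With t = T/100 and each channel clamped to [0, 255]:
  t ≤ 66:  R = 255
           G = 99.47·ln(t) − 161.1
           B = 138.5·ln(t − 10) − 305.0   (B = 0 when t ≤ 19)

0.761

At 5453 K (t = 54.53):
  B = 138.5·ln(54.53 − 10) − 305.0 = 138.5·ln 44.53 − 305.0 = 138.5·3.7962 − 305.0 = 220.769.
At 4041 K (t = 40.41):
  B = 138.5·ln(40.41 − 10) − 305.0 = 138.5·ln 30.41 − 305.0 = 138.5·3.4148 − 305.0 = 167.946.
Gain = 167.946 / 220.769 = 0.7607 → 0.761.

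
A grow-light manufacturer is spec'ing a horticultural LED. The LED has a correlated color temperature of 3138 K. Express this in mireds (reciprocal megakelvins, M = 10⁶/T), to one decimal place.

M = 10⁶ / 3138 = 318.674 → 318.7 mireds.

318.7 mireds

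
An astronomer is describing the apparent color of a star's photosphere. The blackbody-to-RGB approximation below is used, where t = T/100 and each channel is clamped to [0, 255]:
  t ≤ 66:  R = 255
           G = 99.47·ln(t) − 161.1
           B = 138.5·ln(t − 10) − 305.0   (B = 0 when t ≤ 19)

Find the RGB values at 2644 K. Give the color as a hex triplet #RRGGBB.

#FFA553

t = 2644/100 = 26.44; the t ≤ 66 branch applies.
R = 255 by definition for t ≤ 66.
G = 99.47·ln 26.44 − 161.1 = 99.47·3.2749 − 161.1 = 164.652.
B = 138.5·ln(26.44 − 10) − 305.0 = 138.5·ln 16.44 − 305.0 = 138.5·2.7997 − 305.0 = 82.761.
Rounded: (255, 165, 83).
In hex: #FFA553.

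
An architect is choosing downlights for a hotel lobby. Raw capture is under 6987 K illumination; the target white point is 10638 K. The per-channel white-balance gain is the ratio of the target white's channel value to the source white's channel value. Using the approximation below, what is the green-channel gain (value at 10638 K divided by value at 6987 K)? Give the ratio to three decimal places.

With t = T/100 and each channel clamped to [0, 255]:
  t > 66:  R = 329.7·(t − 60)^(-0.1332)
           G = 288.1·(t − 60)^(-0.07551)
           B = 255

At 6987 K (t = 69.87):
  G = 288.1·(69.87 − 60)^(-0.07551) = 288.1·9.87^(-0.07551) = 288.1·0.84124 = 242.361.
At 10638 K (t = 106.38):
  G = 288.1·(106.38 − 60)^(-0.07551) = 288.1·46.38^(-0.07551) = 288.1·0.74847 = 215.635.
Gain = 215.635 / 242.361 = 0.8897 → 0.890.

0.890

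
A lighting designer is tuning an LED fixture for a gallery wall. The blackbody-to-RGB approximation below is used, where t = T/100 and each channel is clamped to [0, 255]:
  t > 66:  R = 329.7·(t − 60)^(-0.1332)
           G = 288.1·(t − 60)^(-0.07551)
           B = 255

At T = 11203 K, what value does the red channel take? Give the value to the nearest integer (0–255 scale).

195

t = 11203/100 = 112.03; the t > 66 branch applies.
R = 329.7·(112.03 − 60)^(-0.1332) = 329.7·52.03^(-0.1332) = 329.7·0.59074 = 194.766.
Rounded: 195.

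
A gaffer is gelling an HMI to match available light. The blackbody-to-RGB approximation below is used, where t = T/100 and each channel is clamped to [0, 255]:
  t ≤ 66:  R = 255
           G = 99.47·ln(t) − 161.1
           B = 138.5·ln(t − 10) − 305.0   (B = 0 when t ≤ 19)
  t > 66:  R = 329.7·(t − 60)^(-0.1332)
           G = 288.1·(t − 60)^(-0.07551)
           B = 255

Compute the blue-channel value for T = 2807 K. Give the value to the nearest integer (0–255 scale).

t = 2807/100 = 28.07; the t ≤ 66 branch applies.
B = 138.5·ln(28.07 − 10) − 305.0 = 138.5·ln 18.07 − 305.0 = 138.5·2.8943 − 305.0 = 95.854.
Rounded: 96.

96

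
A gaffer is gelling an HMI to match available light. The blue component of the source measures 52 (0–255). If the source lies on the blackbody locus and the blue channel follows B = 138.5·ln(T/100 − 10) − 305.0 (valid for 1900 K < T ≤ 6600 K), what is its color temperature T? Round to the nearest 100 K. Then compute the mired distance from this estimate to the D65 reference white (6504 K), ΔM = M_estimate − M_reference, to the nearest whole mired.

ln(t − 10) = (52 + 305.0) / 138.5 = 2.5776.
t − 10 = e^2.5776 = 13.166, so t = 23.166.
T = 100·t = 2317 K → 2300 K to the nearest 100 K.
M_estimate = 10⁶/2300 = 434.78; M_reference = 10⁶/6504 = 153.75.
ΔM = 434.78 − 153.75 = 281.03 → +281 mireds.

+281 mireds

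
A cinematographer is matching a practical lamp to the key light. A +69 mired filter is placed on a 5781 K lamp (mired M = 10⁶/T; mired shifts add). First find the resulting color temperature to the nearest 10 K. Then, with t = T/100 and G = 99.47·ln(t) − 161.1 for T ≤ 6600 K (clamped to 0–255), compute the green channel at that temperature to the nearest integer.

209

M_in = 10⁶/5781 = 172.98; M_out = 172.98 + (+69) = 241.98.
T_out = 10⁶/241.98 = 4132.6 K → 4130 K; t = 41.3.
G = 99.47·ln 41.3 − 161.1 = 99.47·3.7209 − 161.1 = 209.014.
Rounded: 209.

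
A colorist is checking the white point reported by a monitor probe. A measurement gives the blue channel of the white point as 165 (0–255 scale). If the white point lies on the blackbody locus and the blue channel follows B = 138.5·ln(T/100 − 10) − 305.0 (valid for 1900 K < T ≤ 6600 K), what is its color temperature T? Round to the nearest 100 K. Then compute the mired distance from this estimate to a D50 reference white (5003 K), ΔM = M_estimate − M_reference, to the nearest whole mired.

ln(t − 10) = (165 + 305.0) / 138.5 = 3.3935.
t − 10 = e^3.3935 = 29.770, so t = 39.770.
T = 100·t = 3977 K → 4000 K to the nearest 100 K.
M_estimate = 10⁶/4000 = 250.00; M_reference = 10⁶/5003 = 199.88.
ΔM = 250.00 − 199.88 = 50.12 → +50 mireds.

+50 mireds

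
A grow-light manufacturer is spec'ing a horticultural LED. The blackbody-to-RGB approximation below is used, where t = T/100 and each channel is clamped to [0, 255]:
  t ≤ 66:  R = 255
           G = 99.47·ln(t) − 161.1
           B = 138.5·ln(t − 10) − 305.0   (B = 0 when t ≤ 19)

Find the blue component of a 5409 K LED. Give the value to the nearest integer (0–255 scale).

219

t = 5409/100 = 54.09; the t ≤ 66 branch applies.
B = 138.5·ln(54.09 − 10) − 305.0 = 138.5·ln 44.09 − 305.0 = 138.5·3.7862 − 305.0 = 219.393.
Rounded: 219.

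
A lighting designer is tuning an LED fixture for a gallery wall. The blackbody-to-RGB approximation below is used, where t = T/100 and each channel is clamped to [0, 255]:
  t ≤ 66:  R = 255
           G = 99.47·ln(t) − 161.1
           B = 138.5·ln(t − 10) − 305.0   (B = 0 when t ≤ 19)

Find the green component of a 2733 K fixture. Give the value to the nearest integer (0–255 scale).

t = 2733/100 = 27.33; the t ≤ 66 branch applies.
G = 99.47·ln 27.33 − 161.1 = 99.47·3.3080 − 161.1 = 167.945.
Rounded: 168.

168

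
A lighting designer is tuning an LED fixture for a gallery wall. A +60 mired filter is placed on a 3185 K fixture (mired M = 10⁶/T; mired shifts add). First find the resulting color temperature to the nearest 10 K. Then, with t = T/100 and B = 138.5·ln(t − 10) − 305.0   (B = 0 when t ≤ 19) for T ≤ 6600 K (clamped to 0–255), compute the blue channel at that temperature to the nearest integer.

85

M_in = 10⁶/3185 = 313.97; M_out = 313.97 + (+60) = 373.97.
T_out = 10⁶/373.97 = 2674.0 K → 2670 K; t = 26.7.
B = 138.5·ln(26.7 − 10) − 305.0 = 138.5·ln 16.7 − 305.0 = 138.5·2.8154 − 305.0 = 84.934.
Rounded: 85.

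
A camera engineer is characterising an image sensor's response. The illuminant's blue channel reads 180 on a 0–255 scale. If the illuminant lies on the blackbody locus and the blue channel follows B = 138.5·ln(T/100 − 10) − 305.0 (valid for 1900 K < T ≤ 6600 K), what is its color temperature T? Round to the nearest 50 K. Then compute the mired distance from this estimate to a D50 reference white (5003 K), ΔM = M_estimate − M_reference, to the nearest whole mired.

ln(t − 10) = (180 + 305.0) / 138.5 = 3.5018.
t − 10 = e^3.5018 = 33.175, so t = 43.175.
T = 100·t = 4318 K → 4300 K to the nearest 50 K.
M_estimate = 10⁶/4300 = 232.56; M_reference = 10⁶/5003 = 199.88.
ΔM = 232.56 − 199.88 = 32.68 → +33 mireds.

+33 mireds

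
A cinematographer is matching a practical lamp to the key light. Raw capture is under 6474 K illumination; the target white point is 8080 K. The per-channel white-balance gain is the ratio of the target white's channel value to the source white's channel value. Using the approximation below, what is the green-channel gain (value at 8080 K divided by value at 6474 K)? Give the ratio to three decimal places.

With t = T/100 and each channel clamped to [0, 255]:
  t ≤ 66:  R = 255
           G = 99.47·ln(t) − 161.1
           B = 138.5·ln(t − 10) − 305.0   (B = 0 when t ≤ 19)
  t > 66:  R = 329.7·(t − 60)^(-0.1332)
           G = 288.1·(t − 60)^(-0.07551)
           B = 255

At 6474 K (t = 64.74):
  G = 99.47·ln 64.74 − 161.1 = 99.47·4.1704 − 161.1 = 253.728.
At 8080 K (t = 80.8):
  G = 288.1·(80.8 − 60)^(-0.07551) = 288.1·20.8^(-0.07551) = 288.1·0.79519 = 229.095.
Gain = 229.095 / 253.728 = 0.9029 → 0.903.

0.903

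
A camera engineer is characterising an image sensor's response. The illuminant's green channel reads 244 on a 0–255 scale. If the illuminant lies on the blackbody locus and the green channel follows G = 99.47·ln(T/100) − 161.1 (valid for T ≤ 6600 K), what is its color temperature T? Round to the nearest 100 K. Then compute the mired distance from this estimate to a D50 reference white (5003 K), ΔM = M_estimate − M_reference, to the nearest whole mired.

-30 mireds

ln t = (244 + 161.1) / 99.47 = 4.0726.
t = e^4.0726 = 58.709.
T = 100·t = 5871 K → 5900 K to the nearest 100 K.
M_estimate = 10⁶/5900 = 169.49; M_reference = 10⁶/5003 = 199.88.
ΔM = 169.49 − 199.88 = -30.39 → -30 mireds.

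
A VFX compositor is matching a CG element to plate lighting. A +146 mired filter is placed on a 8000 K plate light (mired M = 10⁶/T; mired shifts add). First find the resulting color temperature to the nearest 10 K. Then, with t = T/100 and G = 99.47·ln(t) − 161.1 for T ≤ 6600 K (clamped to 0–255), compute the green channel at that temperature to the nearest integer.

M_in = 10⁶/8000 = 125.00; M_out = 125.00 + (+146) = 271.00.
T_out = 10⁶/271.00 = 3690.0 K → 3690 K; t = 36.9.
G = 99.47·ln 36.9 − 161.1 = 99.47·3.6082 − 161.1 = 197.809.
Rounded: 198.

198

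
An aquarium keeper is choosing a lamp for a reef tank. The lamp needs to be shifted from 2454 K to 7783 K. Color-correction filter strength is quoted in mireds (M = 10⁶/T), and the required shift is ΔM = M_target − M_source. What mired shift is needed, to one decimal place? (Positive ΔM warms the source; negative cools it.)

-279.0 mireds

M_source = 10⁶/2454 = 407.498; M_target = 10⁶/7783 = 128.485.
ΔM = 128.485 − 407.498 = -279.013 → -279.0 mireds, a cooling shift.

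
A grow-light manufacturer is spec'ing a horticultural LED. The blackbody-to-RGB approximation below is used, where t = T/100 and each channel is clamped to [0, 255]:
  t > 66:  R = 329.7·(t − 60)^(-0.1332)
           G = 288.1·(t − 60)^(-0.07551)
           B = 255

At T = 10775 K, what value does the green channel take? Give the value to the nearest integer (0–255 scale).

215

t = 10775/100 = 107.75; the t > 66 branch applies.
G = 288.1·(107.75 − 60)^(-0.07551) = 288.1·47.75^(-0.07551) = 288.1·0.74683 = 215.161.
Rounded: 215.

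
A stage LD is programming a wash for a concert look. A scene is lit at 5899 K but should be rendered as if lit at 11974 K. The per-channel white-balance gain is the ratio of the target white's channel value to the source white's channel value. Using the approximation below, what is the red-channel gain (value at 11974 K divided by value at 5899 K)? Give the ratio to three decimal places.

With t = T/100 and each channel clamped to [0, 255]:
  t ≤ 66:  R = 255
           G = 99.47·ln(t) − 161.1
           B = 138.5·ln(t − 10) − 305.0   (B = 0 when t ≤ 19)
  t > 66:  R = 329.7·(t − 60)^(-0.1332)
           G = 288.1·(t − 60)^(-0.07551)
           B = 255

At 5899 K (t = 58.99):
  R = 255 by definition for t ≤ 66.
At 11974 K (t = 119.74):
  R = 329.7·(119.74 − 60)^(-0.1332) = 329.7·59.74^(-0.1332) = 329.7·0.57996 = 191.214.
Gain = 191.214 / 255.000 = 0.7499 → 0.750.

0.750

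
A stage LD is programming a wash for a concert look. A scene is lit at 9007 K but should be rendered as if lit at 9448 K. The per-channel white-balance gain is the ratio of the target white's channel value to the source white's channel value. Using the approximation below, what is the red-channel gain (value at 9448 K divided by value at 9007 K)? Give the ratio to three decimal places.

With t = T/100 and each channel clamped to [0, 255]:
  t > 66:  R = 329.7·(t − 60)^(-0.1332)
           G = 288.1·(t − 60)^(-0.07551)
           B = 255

0.982

At 9007 K (t = 90.07):
  R = 329.7·(90.07 − 60)^(-0.1332) = 329.7·30.07^(-0.1332) = 329.7·0.63550 = 209.523.
At 9448 K (t = 94.48):
  R = 329.7·(94.48 − 60)^(-0.1332) = 329.7·34.48^(-0.1332) = 329.7·0.62402 = 205.738.
Gain = 205.738 / 209.523 = 0.9819 → 0.982.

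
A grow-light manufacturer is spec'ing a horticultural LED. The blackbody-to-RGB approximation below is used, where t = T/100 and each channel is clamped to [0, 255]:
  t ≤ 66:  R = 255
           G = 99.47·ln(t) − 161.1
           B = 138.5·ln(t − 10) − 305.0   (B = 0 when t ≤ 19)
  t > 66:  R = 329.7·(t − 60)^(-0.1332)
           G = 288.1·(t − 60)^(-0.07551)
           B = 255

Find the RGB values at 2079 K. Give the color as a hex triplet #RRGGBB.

#FF8D18

t = 2079/100 = 20.79; the t ≤ 66 branch applies.
R = 255 by definition for t ≤ 66.
G = 99.47·ln 20.79 − 161.1 = 99.47·3.0345 − 161.1 = 140.739.
B = 138.5·ln(20.79 − 10) − 305.0 = 138.5·ln 10.79 − 305.0 = 138.5·2.3786 − 305.0 = 24.439.
Rounded: (255, 141, 24).
In hex: #FF8D18.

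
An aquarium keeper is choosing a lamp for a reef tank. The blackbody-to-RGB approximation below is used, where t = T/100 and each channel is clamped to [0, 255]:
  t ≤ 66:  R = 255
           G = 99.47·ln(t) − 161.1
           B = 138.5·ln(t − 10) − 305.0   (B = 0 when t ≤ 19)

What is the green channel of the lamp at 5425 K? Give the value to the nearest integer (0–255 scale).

t = 5425/100 = 54.25; the t ≤ 66 branch applies.
G = 99.47·ln 54.25 − 161.1 = 99.47·3.9936 − 161.1 = 236.144.
Rounded: 236.

236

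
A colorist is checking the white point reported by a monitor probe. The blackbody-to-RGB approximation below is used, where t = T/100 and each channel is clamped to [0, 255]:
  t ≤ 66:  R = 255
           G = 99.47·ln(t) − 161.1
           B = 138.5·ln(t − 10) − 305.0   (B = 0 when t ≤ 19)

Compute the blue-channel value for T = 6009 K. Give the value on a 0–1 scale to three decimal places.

t = 6009/100 = 60.09; the t ≤ 66 branch applies.
B = 138.5·ln(60.09 − 10) − 305.0 = 138.5·ln 50.09 − 305.0 = 138.5·3.9138 − 305.0 = 237.064.
On a 0–1 scale: 237.064/255 = 0.9297 → 0.930.

0.930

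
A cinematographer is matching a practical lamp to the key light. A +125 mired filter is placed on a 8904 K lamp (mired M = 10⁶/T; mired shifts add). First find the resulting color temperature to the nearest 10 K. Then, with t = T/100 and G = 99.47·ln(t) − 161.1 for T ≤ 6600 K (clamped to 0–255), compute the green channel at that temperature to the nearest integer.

211

M_in = 10⁶/8904 = 112.31; M_out = 112.31 + (+125) = 237.31.
T_out = 10⁶/237.31 = 4213.9 K → 4210 K; t = 42.1.
G = 99.47·ln 42.1 − 161.1 = 99.47·3.7400 − 161.1 = 210.923.
Rounded: 211.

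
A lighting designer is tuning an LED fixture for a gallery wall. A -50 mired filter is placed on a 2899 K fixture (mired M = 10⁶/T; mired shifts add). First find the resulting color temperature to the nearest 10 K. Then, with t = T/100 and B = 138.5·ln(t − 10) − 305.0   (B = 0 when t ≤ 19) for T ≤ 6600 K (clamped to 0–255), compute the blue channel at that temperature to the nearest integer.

M_in = 10⁶/2899 = 344.95; M_out = 344.95 + (-50) = 294.95.
T_out = 10⁶/294.95 = 3390.4 K → 3390 K; t = 33.9.
B = 138.5·ln(33.9 − 10) − 305.0 = 138.5·ln 23.9 − 305.0 = 138.5·3.1739 − 305.0 = 134.582.
Rounded: 135.

135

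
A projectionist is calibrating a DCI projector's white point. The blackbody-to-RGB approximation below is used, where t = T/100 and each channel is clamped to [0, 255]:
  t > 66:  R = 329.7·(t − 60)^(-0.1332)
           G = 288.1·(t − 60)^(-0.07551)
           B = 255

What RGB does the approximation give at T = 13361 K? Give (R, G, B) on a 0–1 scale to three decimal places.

(0.729, 0.817, 1.000)

t = 13361/100 = 133.61; the t > 66 branch applies.
R = 329.7·(133.61 − 60)^(-0.1332) = 329.7·73.61^(-0.1332) = 329.7·0.56406 = 185.970.
G = 288.1·(133.61 − 60)^(-0.07551) = 288.1·73.61^(-0.07551) = 288.1·0.72282 = 208.243.
B = 255 by definition for t > 66.
Dividing each by 255: (0.7293, 0.8166, 1.0000) → (0.729, 0.817, 1.000).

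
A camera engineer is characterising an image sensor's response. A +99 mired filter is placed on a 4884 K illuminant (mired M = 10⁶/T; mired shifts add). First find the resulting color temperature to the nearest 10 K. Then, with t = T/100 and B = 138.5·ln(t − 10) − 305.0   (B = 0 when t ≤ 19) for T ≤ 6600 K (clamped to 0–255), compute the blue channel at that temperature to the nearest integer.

M_in = 10⁶/4884 = 204.75; M_out = 204.75 + (+99) = 303.75.
T_out = 10⁶/303.75 = 3292.2 K → 3290 K; t = 32.9.
B = 138.5·ln(32.9 − 10) − 305.0 = 138.5·ln 22.9 − 305.0 = 138.5·3.1311 − 305.0 = 128.662.
Rounded: 129.

129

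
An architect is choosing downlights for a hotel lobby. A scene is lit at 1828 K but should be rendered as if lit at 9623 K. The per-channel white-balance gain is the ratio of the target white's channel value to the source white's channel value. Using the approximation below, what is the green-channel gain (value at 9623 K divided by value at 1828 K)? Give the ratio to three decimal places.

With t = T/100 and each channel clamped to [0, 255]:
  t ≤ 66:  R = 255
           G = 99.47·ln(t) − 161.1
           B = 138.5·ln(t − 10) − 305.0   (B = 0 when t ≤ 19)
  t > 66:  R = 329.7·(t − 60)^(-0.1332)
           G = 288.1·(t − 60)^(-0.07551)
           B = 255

1.717

At 1828 K (t = 18.28):
  G = 99.47·ln 18.28 − 161.1 = 99.47·2.9058 − 161.1 = 127.941.
At 9623 K (t = 96.23):
  G = 288.1·(96.23 − 60)^(-0.07551) = 288.1·36.23^(-0.07551) = 288.1·0.76256 = 219.694.
Gain = 219.694 / 127.941 = 1.7172 → 1.717.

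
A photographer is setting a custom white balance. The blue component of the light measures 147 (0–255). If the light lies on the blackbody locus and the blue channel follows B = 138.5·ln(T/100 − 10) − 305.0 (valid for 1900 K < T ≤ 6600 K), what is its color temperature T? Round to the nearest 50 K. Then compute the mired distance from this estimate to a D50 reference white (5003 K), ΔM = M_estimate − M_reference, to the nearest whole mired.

+78 mireds

ln(t − 10) = (147 + 305.0) / 138.5 = 3.2635.
t − 10 = e^3.2635 = 26.142, so t = 36.142.
T = 100·t = 3614 K → 3600 K to the nearest 50 K.
M_estimate = 10⁶/3600 = 277.78; M_reference = 10⁶/5003 = 199.88.
ΔM = 277.78 − 199.88 = 77.90 → +78 mireds.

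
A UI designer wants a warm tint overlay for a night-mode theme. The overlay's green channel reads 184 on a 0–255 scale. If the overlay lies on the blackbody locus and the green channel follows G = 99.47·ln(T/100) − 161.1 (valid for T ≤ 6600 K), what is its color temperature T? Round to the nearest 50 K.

ln t = (184 + 161.1) / 99.47 = 3.4694.
t = e^3.4694 = 32.117.
T = 100·t = 3212 K → 3200 K to the nearest 50 K.

3200 K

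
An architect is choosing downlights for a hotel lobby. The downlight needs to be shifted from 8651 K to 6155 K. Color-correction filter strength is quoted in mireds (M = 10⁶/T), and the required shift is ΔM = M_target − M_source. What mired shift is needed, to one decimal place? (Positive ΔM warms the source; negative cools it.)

M_source = 10⁶/8651 = 115.594; M_target = 10⁶/6155 = 162.470.
ΔM = 162.470 − 115.594 = 46.876 → +46.9 mireds, a warming shift.

+46.9 mireds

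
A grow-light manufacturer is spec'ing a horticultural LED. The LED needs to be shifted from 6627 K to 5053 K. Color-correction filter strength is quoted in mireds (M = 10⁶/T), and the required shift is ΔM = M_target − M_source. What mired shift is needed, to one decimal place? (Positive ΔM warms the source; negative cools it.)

+47.0 mireds

M_source = 10⁶/6627 = 150.898; M_target = 10⁶/5053 = 197.902.
ΔM = 197.902 − 150.898 = 47.004 → +47.0 mireds, a warming shift.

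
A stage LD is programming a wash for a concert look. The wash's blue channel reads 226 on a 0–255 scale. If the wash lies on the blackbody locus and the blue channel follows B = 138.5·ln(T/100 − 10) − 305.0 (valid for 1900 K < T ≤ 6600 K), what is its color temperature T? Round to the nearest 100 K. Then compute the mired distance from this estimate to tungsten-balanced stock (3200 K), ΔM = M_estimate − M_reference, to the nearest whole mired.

ln(t − 10) = (226 + 305.0) / 138.5 = 3.8339.
t − 10 = e^3.8339 = 46.244, so t = 56.244.
T = 100·t = 5624 K → 5600 K to the nearest 100 K.
M_estimate = 10⁶/5600 = 178.57; M_reference = 10⁶/3200 = 312.50.
ΔM = 178.57 − 312.50 = -133.93 → -134 mireds.

-134 mireds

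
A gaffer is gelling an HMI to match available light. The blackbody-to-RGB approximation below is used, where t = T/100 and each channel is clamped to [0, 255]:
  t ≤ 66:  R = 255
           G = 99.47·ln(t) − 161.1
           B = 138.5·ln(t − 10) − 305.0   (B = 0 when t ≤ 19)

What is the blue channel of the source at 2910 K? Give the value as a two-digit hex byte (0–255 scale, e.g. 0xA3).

t = 2910/100 = 29.1; the t ≤ 66 branch applies.
B = 138.5·ln(29.1 − 10) − 305.0 = 138.5·ln 19.1 − 305.0 = 138.5·2.9497 − 305.0 = 103.532.
Rounded: 104; in hex, 0x68.

0x68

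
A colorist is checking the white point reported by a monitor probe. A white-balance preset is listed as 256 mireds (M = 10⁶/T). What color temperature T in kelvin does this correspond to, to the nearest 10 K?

T = 10⁶ / 256 = 3906.25 K → 3910 K.

3910 K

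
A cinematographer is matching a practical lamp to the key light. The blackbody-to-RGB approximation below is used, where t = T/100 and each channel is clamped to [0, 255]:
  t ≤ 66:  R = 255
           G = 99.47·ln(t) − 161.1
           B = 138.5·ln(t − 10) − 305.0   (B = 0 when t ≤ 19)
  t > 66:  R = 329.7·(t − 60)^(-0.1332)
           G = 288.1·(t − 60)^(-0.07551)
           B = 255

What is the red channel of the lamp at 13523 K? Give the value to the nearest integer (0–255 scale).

185

t = 13523/100 = 135.23; the t > 66 branch applies.
R = 329.7·(135.23 − 60)^(-0.1332) = 329.7·75.23^(-0.1332) = 329.7·0.56243 = 185.432.
Rounded: 185.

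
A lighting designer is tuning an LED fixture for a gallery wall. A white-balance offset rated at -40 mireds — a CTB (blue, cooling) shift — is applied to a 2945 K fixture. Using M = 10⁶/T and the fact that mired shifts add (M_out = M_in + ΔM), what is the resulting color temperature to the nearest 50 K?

3350 K

M_in = 10⁶/2945 = 339.56 mireds.
M_out = 339.56 + (-40) = 299.56 mireds.
T_out = 10⁶/299.56 = 3338.2 K → 3350 K.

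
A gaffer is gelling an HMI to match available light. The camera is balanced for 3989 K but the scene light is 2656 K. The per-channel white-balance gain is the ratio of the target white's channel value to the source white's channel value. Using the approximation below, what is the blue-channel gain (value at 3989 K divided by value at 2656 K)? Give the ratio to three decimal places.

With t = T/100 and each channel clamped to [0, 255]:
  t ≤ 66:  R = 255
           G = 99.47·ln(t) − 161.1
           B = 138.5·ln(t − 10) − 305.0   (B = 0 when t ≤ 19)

1.976

At 2656 K (t = 26.56):
  B = 138.5·ln(26.56 − 10) − 305.0 = 138.5·ln 16.56 − 305.0 = 138.5·2.8070 − 305.0 = 83.768.
At 3989 K (t = 39.89):
  B = 138.5·ln(39.89 − 10) − 305.0 = 138.5·ln 29.89 − 305.0 = 138.5·3.3975 − 305.0 = 165.557.
Gain = 165.557 / 83.768 = 1.9764 → 1.976.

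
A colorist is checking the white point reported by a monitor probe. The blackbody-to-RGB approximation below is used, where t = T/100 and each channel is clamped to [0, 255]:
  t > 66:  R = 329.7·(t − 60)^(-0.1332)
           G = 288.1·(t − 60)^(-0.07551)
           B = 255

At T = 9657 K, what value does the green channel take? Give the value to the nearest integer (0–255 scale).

t = 9657/100 = 96.57; the t > 66 branch applies.
G = 288.1·(96.57 − 60)^(-0.07551) = 288.1·36.57^(-0.07551) = 288.1·0.76202 = 219.539.
Rounded: 220.

220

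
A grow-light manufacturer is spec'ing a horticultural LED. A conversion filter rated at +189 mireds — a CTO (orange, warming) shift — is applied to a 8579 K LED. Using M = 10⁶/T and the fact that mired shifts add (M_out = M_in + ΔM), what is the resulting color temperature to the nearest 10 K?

3270 K

M_in = 10⁶/8579 = 116.56 mireds.
M_out = 116.56 + (+189) = 305.56 mireds.
T_out = 10⁶/305.56 = 3272.6 K → 3270 K.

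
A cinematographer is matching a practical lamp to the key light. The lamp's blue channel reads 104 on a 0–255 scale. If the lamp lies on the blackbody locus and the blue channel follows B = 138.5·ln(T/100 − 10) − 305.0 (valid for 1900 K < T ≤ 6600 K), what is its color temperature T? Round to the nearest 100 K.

ln(t − 10) = (104 + 305.0) / 138.5 = 2.9531.
t − 10 = e^2.9531 = 19.165, so t = 29.165.
T = 100·t = 2916 K → 2900 K to the nearest 100 K.

2900 K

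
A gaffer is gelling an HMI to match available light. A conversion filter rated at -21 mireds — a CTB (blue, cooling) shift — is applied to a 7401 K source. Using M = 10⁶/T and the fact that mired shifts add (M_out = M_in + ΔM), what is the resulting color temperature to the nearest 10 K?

8760 K

M_in = 10⁶/7401 = 135.12 mireds.
M_out = 135.12 + (-21) = 114.12 mireds.
T_out = 10⁶/114.12 = 8762.9 K → 8760 K.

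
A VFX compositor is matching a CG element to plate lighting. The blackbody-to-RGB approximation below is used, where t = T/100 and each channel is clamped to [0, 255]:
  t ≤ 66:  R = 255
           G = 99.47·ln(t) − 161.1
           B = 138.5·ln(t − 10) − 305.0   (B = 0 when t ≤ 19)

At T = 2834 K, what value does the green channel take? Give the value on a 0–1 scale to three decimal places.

0.673

t = 2834/100 = 28.34; the t ≤ 66 branch applies.
G = 99.47·ln 28.34 − 161.1 = 99.47·3.3443 − 161.1 = 171.555.
On a 0–1 scale: 171.555/255 = 0.6728 → 0.673.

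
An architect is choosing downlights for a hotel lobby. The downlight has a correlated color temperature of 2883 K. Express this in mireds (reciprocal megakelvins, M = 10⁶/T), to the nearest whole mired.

347 mireds

M = 10⁶ / 2883 = 346.861 → 347 mireds.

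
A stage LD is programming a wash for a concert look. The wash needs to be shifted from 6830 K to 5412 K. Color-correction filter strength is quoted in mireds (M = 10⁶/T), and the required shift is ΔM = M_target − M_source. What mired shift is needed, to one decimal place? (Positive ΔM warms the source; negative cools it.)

+38.4 mireds

M_source = 10⁶/6830 = 146.413; M_target = 10⁶/5412 = 184.775.
ΔM = 184.775 − 146.413 = 38.362 → +38.4 mireds, a warming shift.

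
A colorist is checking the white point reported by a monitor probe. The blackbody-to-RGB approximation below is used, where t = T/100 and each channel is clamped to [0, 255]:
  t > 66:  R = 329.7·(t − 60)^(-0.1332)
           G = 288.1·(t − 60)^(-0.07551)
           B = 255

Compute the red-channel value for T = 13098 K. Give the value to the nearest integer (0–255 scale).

t = 13098/100 = 130.98; the t > 66 branch applies.
R = 329.7·(130.98 − 60)^(-0.1332) = 329.7·70.98^(-0.1332) = 329.7·0.56680 = 186.873.
Rounded: 187.

187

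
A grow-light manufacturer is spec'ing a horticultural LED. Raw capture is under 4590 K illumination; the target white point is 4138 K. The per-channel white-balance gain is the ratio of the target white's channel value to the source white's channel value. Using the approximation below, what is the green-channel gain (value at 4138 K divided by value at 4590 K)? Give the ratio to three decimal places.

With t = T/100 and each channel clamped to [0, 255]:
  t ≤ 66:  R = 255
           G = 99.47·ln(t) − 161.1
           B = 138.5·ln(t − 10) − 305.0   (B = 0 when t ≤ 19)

At 4590 K (t = 45.9):
  G = 99.47·ln 45.9 − 161.1 = 99.47·3.8265 − 161.1 = 219.518.
At 4138 K (t = 41.38):
  G = 99.47·ln 41.38 − 161.1 = 99.47·3.7228 − 161.1 = 209.207.
Gain = 209.207 / 219.518 = 0.9530 → 0.953.

0.953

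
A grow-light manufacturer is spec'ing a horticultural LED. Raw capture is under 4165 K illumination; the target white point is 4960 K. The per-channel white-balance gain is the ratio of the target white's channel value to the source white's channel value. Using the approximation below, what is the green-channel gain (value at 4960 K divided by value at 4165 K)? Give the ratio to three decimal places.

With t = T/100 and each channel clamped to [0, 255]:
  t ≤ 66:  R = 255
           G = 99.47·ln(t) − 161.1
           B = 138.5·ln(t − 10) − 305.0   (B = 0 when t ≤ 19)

1.083

At 4165 K (t = 41.65):
  G = 99.47·ln 41.65 − 161.1 = 99.47·3.7293 − 161.1 = 209.854.
At 4960 K (t = 49.6):
  G = 99.47·ln 49.6 − 161.1 = 99.47·3.9040 − 161.1 = 227.230.
Gain = 227.230 / 209.854 = 1.0828 → 1.083.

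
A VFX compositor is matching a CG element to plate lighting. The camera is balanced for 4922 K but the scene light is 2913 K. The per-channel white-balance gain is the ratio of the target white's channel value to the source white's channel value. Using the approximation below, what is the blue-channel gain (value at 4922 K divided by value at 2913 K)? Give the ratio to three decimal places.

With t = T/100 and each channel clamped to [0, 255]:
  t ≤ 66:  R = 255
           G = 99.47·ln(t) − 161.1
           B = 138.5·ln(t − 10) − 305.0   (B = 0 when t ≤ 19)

At 2913 K (t = 29.13):
  B = 138.5·ln(29.13 − 10) − 305.0 = 138.5·ln 19.13 − 305.0 = 138.5·2.9513 − 305.0 = 103.749.
At 4922 K (t = 49.22):
  B = 138.5·ln(49.22 − 10) − 305.0 = 138.5·ln 39.22 − 305.0 = 138.5·3.6692 − 305.0 = 203.182.
Gain = 203.182 / 103.749 = 1.9584 → 1.958.

1.958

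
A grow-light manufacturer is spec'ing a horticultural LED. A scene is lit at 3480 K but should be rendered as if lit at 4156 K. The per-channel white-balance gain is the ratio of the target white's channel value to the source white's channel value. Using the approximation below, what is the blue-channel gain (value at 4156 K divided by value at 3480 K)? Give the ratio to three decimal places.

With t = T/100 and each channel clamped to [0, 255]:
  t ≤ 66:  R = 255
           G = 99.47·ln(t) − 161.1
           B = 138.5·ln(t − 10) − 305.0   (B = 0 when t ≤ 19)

1.239

At 3480 K (t = 34.8):
  B = 138.5·ln(34.8 − 10) − 305.0 = 138.5·ln 24.8 − 305.0 = 138.5·3.2108 − 305.0 = 139.702.
At 4156 K (t = 41.56):
  B = 138.5·ln(41.56 − 10) − 305.0 = 138.5·ln 31.56 − 305.0 = 138.5·3.4519 − 305.0 = 173.087.
Gain = 173.087 / 139.702 = 1.2390 → 1.239.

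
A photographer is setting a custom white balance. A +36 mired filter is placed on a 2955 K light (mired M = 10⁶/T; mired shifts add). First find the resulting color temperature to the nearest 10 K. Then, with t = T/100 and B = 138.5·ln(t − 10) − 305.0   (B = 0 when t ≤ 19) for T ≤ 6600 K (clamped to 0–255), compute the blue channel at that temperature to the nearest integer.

85

M_in = 10⁶/2955 = 338.41; M_out = 338.41 + (+36) = 374.41.
T_out = 10⁶/374.41 = 2670.9 K → 2670 K; t = 26.7.
B = 138.5·ln(26.7 − 10) − 305.0 = 138.5·ln 16.7 − 305.0 = 138.5·2.8154 − 305.0 = 84.934.
Rounded: 85.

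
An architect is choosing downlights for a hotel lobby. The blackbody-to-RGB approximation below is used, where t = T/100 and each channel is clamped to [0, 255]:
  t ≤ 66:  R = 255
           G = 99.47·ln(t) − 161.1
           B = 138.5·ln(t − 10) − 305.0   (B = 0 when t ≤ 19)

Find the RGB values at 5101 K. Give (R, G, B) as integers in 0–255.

(255, 230, 209)

t = 5101/100 = 51.01; the t ≤ 66 branch applies.
R = 255 by definition for t ≤ 66.
G = 99.47·ln 51.01 − 161.1 = 99.47·3.9320 − 161.1 = 230.018.
B = 138.5·ln(51.01 − 10) − 305.0 = 138.5·ln 41.01 − 305.0 = 138.5·3.7138 − 305.0 = 209.364.
Rounded: (255, 230, 209).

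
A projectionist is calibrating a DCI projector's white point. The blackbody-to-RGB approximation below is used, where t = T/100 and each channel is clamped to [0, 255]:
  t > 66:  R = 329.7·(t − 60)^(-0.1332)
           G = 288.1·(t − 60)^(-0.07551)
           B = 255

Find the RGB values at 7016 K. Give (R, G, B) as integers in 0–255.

t = 7016/100 = 70.16; the t > 66 branch applies.
R = 329.7·(70.16 − 60)^(-0.1332) = 329.7·10.16^(-0.1332) = 329.7·0.73431 = 242.103.
G = 288.1·(70.16 − 60)^(-0.07551) = 288.1·10.16^(-0.07551) = 288.1·0.83940 = 241.831.
B = 255 by definition for t > 66.
Rounded: (242, 242, 255).

(242, 242, 255)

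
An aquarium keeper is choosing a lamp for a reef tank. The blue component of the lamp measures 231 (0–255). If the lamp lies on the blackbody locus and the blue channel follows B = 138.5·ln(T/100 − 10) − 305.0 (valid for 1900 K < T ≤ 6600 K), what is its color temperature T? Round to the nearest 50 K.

ln(t − 10) = (231 + 305.0) / 138.5 = 3.8700.
t − 10 = e^3.8700 = 47.944, so t = 57.944.
T = 100·t = 5794 K → 5800 K to the nearest 50 K.

5800 K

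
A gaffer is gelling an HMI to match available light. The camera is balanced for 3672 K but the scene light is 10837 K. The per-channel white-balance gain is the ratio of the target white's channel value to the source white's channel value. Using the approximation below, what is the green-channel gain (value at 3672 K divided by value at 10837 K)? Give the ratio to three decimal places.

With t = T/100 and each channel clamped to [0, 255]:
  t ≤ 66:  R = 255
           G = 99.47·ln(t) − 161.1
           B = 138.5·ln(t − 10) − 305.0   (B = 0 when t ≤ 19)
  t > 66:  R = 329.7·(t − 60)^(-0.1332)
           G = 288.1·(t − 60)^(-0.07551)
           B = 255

At 10837 K (t = 108.37):
  G = 288.1·(108.37 − 60)^(-0.07551) = 288.1·48.37^(-0.07551) = 288.1·0.74610 = 214.952.
At 3672 K (t = 36.72):
  G = 99.47·ln 36.72 − 161.1 = 99.47·3.6033 − 161.1 = 197.322.
Gain = 197.322 / 214.952 = 0.9180 → 0.918.

0.918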